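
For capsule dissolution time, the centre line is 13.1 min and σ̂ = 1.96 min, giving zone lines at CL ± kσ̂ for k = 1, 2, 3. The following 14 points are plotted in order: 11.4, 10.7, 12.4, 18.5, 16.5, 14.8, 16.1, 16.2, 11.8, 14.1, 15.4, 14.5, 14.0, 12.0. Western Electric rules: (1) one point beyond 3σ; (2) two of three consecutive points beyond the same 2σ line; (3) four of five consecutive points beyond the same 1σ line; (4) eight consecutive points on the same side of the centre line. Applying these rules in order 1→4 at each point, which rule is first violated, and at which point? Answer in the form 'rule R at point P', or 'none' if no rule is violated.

rule 3 at point 8

Zone of each point (C = within 1σ̂, B = 1σ̂–2σ̂, A = 2σ̂–3σ̂, * = beyond 3σ̂; sign = side of CL): 1:-C, 2:-B, 3:-C, 4:+A, 5:+B, 6:+C, 7:+B, 8:+B, 9:-C, 10:+C, 11:+B, 12:+C, 13:+C, 14:-C
Rule 3 (four of five consecutive points beyond the same 1σ limit) is satisfied at point 8.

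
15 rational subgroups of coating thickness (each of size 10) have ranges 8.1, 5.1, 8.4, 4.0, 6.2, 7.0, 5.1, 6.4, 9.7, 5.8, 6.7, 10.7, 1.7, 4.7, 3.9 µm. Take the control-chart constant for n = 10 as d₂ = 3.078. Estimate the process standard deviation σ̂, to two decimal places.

2.03

R̄ = (8.1 + 5.1 + 8.4 + 4.0 + 6.2 + 7.0 + 5.1 + 6.4 + 9.7 + 5.8 + 6.7 + 10.7 + 1.7 + 4.7 + 3.9) / 15 = 6.2333
σ̂ = R̄ / d₂ = 6.2333 / 3.078 = 2.0251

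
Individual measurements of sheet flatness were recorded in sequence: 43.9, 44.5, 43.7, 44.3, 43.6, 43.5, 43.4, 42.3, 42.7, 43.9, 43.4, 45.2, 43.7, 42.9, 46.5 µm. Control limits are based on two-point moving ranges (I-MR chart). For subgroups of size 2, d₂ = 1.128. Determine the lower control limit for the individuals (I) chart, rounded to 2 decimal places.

41.21

X̄ = (43.9 + 44.5 + 43.7 + 44.3 + 43.6 + 43.5 + 43.4 + 42.3 + 42.7 + 43.9 + 43.4 + 45.2 + 43.7 + 42.9 + 46.5) / 15 = 43.8333
Moving ranges: 0.6, 0.8, 0.6, 0.7, 0.1, 0.1, 1.1, 0.4, 1.2, 0.5, 1.8, 1.5, 0.8, 3.6; M̄R̄ = 13.8000 / 14 = 0.9857
LCL = X̄ − 3·M̄R̄/d₂ = 43.8333 − 3 × 0.9857 / 1.128 = 41.2118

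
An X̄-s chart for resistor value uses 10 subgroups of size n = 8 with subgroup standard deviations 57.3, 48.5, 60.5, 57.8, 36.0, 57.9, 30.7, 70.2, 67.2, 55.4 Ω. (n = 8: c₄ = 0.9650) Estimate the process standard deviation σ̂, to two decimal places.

s̄ = (57.3 + 48.5 + 60.5 + 57.8 + 36.0 + 57.9 + 30.7 + 70.2 + 67.2 + 55.4) / 10 = 54.1500
σ̂ = s̄ / c₄ = 54.1500 / 0.9650 = 56.1140

56.11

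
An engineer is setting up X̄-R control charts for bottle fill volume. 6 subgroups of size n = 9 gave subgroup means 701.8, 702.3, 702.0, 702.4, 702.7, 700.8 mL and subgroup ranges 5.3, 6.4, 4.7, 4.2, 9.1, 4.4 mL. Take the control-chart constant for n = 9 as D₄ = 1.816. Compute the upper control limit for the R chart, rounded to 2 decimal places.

10.32

R̄ = (5.3 + 6.4 + 4.7 + 4.2 + 9.1 + 4.4) / 6 = 34.1000 / 6 = 5.6833
UCL_R = D₄·R̄ = 1.816 × 5.6833 = 10.3209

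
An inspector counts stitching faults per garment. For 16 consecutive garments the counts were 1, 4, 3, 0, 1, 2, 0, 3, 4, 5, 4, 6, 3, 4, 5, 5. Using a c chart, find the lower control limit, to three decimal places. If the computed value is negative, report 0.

c̄ = (1 + 4 + 3 + 0 + 1 + 2 + 0 + 3 + 4 + 5 + 4 + 6 + 3 + 4 + 5 + 5) / 16 = 50 / 16 = 3.1250
LCL = c̄ − 3√c̄ = 3.1250 − 3 × 1.7678 = -2.1783 → 0 (cannot be negative)

0.000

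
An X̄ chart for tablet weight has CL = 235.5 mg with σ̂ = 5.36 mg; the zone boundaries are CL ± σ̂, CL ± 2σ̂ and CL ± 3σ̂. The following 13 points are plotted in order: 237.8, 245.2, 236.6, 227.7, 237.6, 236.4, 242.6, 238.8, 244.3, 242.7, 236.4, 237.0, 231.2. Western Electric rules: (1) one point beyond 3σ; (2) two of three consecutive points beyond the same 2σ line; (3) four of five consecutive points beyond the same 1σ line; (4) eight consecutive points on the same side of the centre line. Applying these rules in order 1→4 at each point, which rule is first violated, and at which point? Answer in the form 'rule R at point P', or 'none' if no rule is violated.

rule 4 at point 12

Zone of each point (C = within 1σ̂, B = 1σ̂–2σ̂, A = 2σ̂–3σ̂, * = beyond 3σ̂; sign = side of CL): 1:+C, 2:+B, 3:+C, 4:-B, 5:+C, 6:+C, 7:+B, 8:+C, 9:+B, 10:+B, 11:+C, 12:+C, 13:-C
Rule 4 (eight consecutive points on the same side of the centre line) is satisfied at point 12.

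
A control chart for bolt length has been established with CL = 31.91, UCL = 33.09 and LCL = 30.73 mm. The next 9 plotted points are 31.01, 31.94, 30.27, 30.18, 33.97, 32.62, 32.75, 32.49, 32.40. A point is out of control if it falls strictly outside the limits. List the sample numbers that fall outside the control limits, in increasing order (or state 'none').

Compare each point to [30.73, 33.09]: sample 3 = 30.27 < LCL; sample 4 = 30.18 < LCL; sample 5 = 33.97 > UCL.

3, 4, 5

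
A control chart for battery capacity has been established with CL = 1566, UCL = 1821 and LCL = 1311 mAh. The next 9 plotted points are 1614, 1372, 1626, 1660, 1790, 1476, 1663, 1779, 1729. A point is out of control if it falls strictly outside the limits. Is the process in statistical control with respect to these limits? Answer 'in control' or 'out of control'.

in control

All 9 points lie within [1311, 1821].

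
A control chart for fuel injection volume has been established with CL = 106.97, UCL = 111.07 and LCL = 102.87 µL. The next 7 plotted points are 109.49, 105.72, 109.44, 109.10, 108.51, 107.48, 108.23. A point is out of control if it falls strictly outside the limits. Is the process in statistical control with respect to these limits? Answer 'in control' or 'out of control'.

All 7 points lie within [102.87, 111.07].

in control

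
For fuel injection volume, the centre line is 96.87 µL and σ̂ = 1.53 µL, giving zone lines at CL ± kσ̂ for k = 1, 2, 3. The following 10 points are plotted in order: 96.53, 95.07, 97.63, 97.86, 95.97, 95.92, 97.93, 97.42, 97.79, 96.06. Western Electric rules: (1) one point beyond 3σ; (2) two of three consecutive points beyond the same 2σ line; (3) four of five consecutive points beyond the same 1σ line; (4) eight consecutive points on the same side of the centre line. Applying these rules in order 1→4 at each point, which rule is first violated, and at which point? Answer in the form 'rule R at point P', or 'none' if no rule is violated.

none

Zone of each point (C = within 1σ̂, B = 1σ̂–2σ̂, A = 2σ̂–3σ̂, * = beyond 3σ̂; sign = side of CL): 1:-C, 2:-B, 3:+C, 4:+C, 5:-C, 6:-C, 7:+C, 8:+C, 9:+C, 10:-C
No rule fires across all 10 points.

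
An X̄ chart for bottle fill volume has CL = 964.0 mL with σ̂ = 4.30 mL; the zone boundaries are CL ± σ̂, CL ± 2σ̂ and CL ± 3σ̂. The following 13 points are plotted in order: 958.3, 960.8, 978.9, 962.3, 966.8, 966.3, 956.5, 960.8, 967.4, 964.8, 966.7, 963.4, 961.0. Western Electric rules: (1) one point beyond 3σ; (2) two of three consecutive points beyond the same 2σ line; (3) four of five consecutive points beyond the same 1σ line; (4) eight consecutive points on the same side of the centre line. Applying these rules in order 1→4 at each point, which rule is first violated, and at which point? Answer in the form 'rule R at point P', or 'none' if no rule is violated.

Zone of each point (C = within 1σ̂, B = 1σ̂–2σ̂, A = 2σ̂–3σ̂, * = beyond 3σ̂; sign = side of CL): 1:-B, 2:-C, 3:+*, 4:-C, 5:+C, 6:+C, 7:-B, 8:-C, 9:+C, 10:+C, 11:+C, 12:-C, 13:-C
Rule 1 (one point beyond the 3σ limits) is satisfied at point 3.

rule 1 at point 3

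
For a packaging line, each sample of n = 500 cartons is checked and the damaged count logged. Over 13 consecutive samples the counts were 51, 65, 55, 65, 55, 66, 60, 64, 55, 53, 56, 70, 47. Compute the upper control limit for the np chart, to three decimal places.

80.195

p̄ = Σdᵢ / (k·n) = 762 / (13 × 500) = 0.11723
UCL = np̄ + 3·√(np̄(1−p̄)) = 58.6154 + 3 × √(58.6154×0.88277) = 58.6154 + 3 × 7.1933 = 80.1953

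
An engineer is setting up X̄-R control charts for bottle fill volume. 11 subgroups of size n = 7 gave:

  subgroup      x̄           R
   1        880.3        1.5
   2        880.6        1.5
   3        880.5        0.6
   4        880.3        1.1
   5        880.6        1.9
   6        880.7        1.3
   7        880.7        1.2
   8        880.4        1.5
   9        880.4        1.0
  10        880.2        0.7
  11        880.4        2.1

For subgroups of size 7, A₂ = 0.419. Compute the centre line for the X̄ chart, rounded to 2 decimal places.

X̄̄ = (880.3 + 880.6 + 880.5 + 880.3 + 880.6 + 880.7 + 880.7 + 880.4 + 880.4 + 880.2 + 880.4) / 11 = 9685.1000 / 11 = 880.4636
CL = X̄̄ = 880.4636

880.46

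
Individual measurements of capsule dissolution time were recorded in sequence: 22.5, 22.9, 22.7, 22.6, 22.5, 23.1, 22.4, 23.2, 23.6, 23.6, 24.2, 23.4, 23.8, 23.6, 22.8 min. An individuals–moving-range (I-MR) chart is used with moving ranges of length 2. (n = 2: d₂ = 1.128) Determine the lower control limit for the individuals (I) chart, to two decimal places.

X̄ = (22.5 + 22.9 + 22.7 + 22.6 + 22.5 + 23.1 + 22.4 + 23.2 + 23.6 + 23.6 + 24.2 + 23.4 + 23.8 + 23.6 + 22.8) / 15 = 23.1267
Moving ranges: 0.4, 0.2, 0.1, 0.1, 0.6, 0.7, 0.8, 0.4, 0.0, 0.6, 0.8, 0.4, 0.2, 0.8; M̄R̄ = 6.1000 / 14 = 0.4357
LCL = X̄ − 3·M̄R̄/d₂ = 23.1267 − 3 × 0.4357 / 1.128 = 21.9679

21.97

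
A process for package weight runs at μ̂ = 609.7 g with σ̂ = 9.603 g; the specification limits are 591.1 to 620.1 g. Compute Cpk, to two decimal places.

0.36

Cpu = (USL − μ̂) / (3σ̂) = (620.1 − 609.7) / (3 × 9.603) = 0.3610; Cpl = (μ̂ − LSL) / (3σ̂) = (609.7 − 591.1) / (3 × 9.603) = 0.6456; Cpk = min(Cpu, Cpl) = 0.3610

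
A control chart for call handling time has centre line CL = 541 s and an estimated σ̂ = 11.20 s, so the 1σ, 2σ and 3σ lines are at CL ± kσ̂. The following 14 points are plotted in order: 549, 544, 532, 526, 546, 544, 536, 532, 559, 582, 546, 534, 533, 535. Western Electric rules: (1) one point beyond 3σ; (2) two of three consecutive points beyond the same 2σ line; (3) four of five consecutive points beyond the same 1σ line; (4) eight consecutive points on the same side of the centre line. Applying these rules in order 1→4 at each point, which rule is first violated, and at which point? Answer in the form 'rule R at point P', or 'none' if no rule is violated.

Zone of each point (C = within 1σ̂, B = 1σ̂–2σ̂, A = 2σ̂–3σ̂, * = beyond 3σ̂; sign = side of CL): 1:+C, 2:+C, 3:-C, 4:-B, 5:+C, 6:+C, 7:-C, 8:-C, 9:+B, 10:+*, 11:+C, 12:-C, 13:-C, 14:-C
Rule 1 (one point beyond the 3σ limits) is satisfied at point 10.

rule 1 at point 10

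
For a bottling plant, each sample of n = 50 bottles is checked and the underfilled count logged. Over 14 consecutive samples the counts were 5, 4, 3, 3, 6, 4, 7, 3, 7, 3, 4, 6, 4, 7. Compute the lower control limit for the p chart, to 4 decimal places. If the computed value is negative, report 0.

0.0000

p̄ = Σdᵢ / (k·n) = 66 / (14 × 50) = 0.09429
LCL = p̄ − 3·√(p̄(1−p̄)/n) = 0.09429 − 3 × 0.04133 = -0.02970 → 0 (negative, so LCL = 0)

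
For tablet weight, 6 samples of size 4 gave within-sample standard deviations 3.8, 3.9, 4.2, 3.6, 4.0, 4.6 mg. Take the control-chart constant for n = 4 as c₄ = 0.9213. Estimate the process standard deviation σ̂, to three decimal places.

4.360

s̄ = (3.8 + 3.9 + 4.2 + 3.6 + 4.0 + 4.6) / 6 = 4.0167
σ̂ = s̄ / c₄ = 4.0167 / 0.9213 = 4.3598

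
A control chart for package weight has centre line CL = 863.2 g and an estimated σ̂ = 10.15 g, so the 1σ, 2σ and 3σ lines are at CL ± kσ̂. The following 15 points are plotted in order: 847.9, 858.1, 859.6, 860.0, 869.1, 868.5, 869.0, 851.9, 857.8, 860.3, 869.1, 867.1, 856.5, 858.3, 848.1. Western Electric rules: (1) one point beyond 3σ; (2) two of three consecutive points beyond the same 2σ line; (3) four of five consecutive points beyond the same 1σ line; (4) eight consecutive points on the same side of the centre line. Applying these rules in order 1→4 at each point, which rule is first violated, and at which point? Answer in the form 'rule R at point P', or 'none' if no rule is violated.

Zone of each point (C = within 1σ̂, B = 1σ̂–2σ̂, A = 2σ̂–3σ̂, * = beyond 3σ̂; sign = side of CL): 1:-B, 2:-C, 3:-C, 4:-C, 5:+C, 6:+C, 7:+C, 8:-B, 9:-C, 10:-C, 11:+C, 12:+C, 13:-C, 14:-C, 15:-B
No rule fires across all 15 points.

none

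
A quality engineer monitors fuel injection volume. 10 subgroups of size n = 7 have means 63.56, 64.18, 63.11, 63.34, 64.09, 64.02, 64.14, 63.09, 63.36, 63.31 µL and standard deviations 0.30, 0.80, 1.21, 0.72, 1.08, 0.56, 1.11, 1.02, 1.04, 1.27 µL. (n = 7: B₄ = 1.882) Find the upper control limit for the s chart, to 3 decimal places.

s̄ = (0.30 + 0.80 + 1.21 + 0.72 + 1.08 + 0.56 + 1.11 + 1.02 + 1.04 + 1.27) / 10 = 0.9110
UCL_s = B₄·s̄ = 1.882 × 0.9110 = 1.7145

1.715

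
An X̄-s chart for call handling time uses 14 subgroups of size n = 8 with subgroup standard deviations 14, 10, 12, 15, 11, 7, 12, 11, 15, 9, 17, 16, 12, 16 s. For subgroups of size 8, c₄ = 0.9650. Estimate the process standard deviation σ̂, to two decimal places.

13.10

s̄ = (14 + 10 + 12 + 15 + 11 + 7 + 12 + 11 + 15 + 9 + 17 + 16 + 12 + 16) / 14 = 12.6429
σ̂ = s̄ / c₄ = 12.6429 / 0.9650 = 13.1014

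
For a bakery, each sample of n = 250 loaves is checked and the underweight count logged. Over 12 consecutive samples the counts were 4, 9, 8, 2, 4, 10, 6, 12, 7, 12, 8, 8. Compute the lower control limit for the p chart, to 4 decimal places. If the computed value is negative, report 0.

0.0000

p̄ = Σdᵢ / (k·n) = 90 / (12 × 250) = 0.03000
LCL = p̄ − 3·√(p̄(1−p̄)/n) = 0.03000 − 3 × 0.01079 = -0.00237 → 0 (negative, so LCL = 0)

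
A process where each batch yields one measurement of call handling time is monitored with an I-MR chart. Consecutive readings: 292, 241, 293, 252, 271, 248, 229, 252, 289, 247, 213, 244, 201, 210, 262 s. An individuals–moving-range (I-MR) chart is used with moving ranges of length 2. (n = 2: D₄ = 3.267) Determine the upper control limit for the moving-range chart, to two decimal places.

Moving ranges: 51, 52, 41, 19, 23, 19, 23, 37, 42, 34, 31, 43, 9, 52; M̄R̄ = 476.0000 / 14 = 34.0000
UCL_MR = D₄·M̄R̄ = 3.267 × 34.0000 = 111.0780

111.08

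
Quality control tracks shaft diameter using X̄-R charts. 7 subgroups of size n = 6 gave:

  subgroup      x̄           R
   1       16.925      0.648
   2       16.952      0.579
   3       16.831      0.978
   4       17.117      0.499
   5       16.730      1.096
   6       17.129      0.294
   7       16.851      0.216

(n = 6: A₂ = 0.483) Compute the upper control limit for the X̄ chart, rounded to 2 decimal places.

X̄̄ = (16.925 + 16.952 + 16.831 + 17.117 + 16.730 + 17.129 + 16.851) / 7 = 118.5350 / 7 = 16.9336
R̄ = (0.648 + 0.579 + 0.978 + 0.499 + 1.096 + 0.294 + 0.216) / 7 = 4.3100 / 7 = 0.6157
UCL = X̄̄ + A₂·R̄ = 16.9336 + 0.483 × 0.6157 = 17.2310

17.23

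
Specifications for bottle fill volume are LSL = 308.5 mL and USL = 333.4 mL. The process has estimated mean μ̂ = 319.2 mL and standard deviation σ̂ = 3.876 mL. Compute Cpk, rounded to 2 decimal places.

0.92

Cpu = (USL − μ̂) / (3σ̂) = (333.4 − 319.2) / (3 × 3.876) = 1.2212; Cpl = (μ̂ − LSL) / (3σ̂) = (319.2 − 308.5) / (3 × 3.876) = 0.9202; Cpk = min(Cpu, Cpl) = 0.9202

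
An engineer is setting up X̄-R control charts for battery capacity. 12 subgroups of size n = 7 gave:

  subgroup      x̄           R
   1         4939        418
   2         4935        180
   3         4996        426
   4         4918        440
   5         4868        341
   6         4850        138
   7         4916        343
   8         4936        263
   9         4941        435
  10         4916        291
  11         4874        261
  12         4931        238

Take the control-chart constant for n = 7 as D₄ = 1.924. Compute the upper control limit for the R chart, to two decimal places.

R̄ = (418 + 180 + 426 + 440 + 341 + 138 + 343 + 263 + 435 + 291 + 261 + 238) / 12 = 3774.0000 / 12 = 314.5000
UCL_R = D₄·R̄ = 1.924 × 314.5000 = 605.0980

605.10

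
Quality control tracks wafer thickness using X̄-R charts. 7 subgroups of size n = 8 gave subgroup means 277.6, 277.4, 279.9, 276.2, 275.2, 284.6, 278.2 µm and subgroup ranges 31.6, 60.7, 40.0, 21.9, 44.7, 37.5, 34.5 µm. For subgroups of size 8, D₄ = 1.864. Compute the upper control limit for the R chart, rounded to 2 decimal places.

R̄ = (31.6 + 60.7 + 40.0 + 21.9 + 44.7 + 37.5 + 34.5) / 7 = 270.9000 / 7 = 38.7000
UCL_R = D₄·R̄ = 1.864 × 38.7000 = 72.1368

72.14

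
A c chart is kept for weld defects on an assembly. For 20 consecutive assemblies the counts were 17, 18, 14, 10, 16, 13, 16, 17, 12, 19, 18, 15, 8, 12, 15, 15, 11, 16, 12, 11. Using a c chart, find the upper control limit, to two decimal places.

c̄ = (17 + 18 + 14 + 10 + 16 + 13 + 16 + 17 + 12 + 19 + 18 + 15 + 8 + 12 + 15 + 15 + 11 + 16 + 12 + 11) / 20 = 285 / 20 = 14.2500
UCL = c̄ + 3√c̄ = 14.2500 + 3 × √14.2500 = 14.2500 + 3 × 3.7749 = 25.5748

25.57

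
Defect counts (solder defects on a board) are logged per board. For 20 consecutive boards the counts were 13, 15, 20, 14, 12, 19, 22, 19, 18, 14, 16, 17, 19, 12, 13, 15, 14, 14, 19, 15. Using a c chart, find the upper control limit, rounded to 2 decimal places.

28.00

c̄ = (13 + 15 + 20 + 14 + 12 + 19 + 22 + 19 + 18 + 14 + 16 + 17 + 19 + 12 + 13 + 15 + 14 + 14 + 19 + 15) / 20 = 320 / 20 = 16.0000
UCL = c̄ + 3√c̄ = 16.0000 + 3 × √16.0000 = 16.0000 + 3 × 4.0000 = 28.0000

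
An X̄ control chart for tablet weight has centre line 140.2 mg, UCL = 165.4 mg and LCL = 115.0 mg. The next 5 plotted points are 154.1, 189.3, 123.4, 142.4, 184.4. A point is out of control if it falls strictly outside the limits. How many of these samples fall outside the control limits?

Compare each point to [115.0, 165.4]: sample 2 = 189.3 > UCL; sample 5 = 184.4 > UCL.

2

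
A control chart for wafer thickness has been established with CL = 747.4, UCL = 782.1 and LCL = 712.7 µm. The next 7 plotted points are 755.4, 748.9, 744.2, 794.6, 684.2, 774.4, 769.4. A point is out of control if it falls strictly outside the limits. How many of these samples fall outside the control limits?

2

Compare each point to [712.7, 782.1]: sample 4 = 794.6 > UCL; sample 5 = 684.2 < LCL.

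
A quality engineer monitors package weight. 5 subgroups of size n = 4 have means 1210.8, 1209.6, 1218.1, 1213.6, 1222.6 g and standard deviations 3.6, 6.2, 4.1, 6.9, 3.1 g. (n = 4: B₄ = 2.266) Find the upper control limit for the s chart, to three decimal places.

10.831

s̄ = (3.6 + 6.2 + 4.1 + 6.9 + 3.1) / 5 = 4.7800
UCL_s = B₄·s̄ = 2.266 × 4.7800 = 10.8315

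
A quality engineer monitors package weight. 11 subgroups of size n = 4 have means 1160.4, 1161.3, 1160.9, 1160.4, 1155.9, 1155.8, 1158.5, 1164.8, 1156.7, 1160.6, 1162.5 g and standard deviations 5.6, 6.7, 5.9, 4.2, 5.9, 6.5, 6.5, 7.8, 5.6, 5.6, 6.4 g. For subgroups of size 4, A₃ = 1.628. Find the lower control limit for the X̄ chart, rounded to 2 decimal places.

X̄̄ = (1160.4 + 1161.3 + 1160.9 + 1160.4 + 1155.9 + 1155.8 + 1158.5 + 1164.8 + 1156.7 + 1160.6 + 1162.5) / 11 = 1159.8000
s̄ = (5.6 + 6.7 + 5.9 + 4.2 + 5.9 + 6.5 + 6.5 + 7.8 + 5.6 + 5.6 + 6.4) / 11 = 6.0636
LCL = X̄̄ − A₃·s̄ = 1159.8000 − 1.628 × 6.0636 = 1149.9284

1149.93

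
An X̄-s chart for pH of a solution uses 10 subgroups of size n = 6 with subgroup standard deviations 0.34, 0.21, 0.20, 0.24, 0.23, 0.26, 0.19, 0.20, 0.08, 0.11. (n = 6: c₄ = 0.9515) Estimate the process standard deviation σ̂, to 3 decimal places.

s̄ = (0.34 + 0.21 + 0.20 + 0.24 + 0.23 + 0.26 + 0.19 + 0.20 + 0.08 + 0.11) / 10 = 0.2060
σ̂ = s̄ / c₄ = 0.2060 / 0.9515 = 0.2165

0.217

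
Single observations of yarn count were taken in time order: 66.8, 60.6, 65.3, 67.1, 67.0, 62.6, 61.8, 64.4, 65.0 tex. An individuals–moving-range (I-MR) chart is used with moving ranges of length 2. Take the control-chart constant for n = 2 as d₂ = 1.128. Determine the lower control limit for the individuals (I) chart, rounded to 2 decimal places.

X̄ = (66.8 + 60.6 + 65.3 + 67.1 + 67.0 + 62.6 + 61.8 + 64.4 + 65.0) / 9 = 64.5111
Moving ranges: 6.2, 4.7, 1.8, 0.1, 4.4, 0.8, 2.6, 0.6; M̄R̄ = 21.2000 / 8 = 2.6500
LCL = X̄ − 3·M̄R̄/d₂ = 64.5111 − 3 × 2.6500 / 1.128 = 57.4632

57.46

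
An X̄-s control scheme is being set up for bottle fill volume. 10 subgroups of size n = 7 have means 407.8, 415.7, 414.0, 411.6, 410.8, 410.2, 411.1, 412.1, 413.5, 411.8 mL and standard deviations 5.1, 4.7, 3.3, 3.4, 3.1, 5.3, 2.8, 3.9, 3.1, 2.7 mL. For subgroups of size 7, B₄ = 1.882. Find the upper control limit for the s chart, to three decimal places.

s̄ = (5.1 + 4.7 + 3.3 + 3.4 + 3.1 + 5.3 + 2.8 + 3.9 + 3.1 + 2.7) / 10 = 3.7400
UCL_s = B₄·s̄ = 1.882 × 3.7400 = 7.0387

7.039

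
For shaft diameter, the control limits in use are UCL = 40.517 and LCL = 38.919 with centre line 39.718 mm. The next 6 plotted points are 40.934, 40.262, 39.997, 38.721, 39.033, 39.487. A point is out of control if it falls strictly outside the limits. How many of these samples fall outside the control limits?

2

Compare each point to [38.919, 40.517]: sample 1 = 40.934 > UCL; sample 4 = 38.721 < LCL.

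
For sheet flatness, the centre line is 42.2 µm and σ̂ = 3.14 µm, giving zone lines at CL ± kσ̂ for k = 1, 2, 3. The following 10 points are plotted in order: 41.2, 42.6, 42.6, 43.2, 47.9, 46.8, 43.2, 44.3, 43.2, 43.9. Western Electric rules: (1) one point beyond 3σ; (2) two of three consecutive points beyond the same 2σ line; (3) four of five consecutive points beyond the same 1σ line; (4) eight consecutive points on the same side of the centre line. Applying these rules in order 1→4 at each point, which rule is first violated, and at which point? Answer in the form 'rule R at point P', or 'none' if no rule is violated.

rule 4 at point 9

Zone of each point (C = within 1σ̂, B = 1σ̂–2σ̂, A = 2σ̂–3σ̂, * = beyond 3σ̂; sign = side of CL): 1:-C, 2:+C, 3:+C, 4:+C, 5:+B, 6:+B, 7:+C, 8:+C, 9:+C, 10:+C
Rule 4 (eight consecutive points on the same side of the centre line) is satisfied at point 9.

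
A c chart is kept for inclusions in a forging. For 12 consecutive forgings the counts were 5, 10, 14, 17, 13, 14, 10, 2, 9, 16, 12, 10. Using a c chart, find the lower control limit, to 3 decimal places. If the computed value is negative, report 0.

c̄ = (5 + 10 + 14 + 17 + 13 + 14 + 10 + 2 + 9 + 16 + 12 + 10) / 12 = 132 / 12 = 11.0000
LCL = c̄ − 3√c̄ = 11.0000 − 3 × 3.3166 = 1.0501

1.050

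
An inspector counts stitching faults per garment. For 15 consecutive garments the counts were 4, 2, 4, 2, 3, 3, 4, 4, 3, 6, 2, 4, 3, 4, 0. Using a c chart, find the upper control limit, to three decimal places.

c̄ = (4 + 2 + 4 + 2 + 3 + 3 + 4 + 4 + 3 + 6 + 2 + 4 + 3 + 4 + 0) / 15 = 48 / 15 = 3.2000
UCL = c̄ + 3√c̄ = 3.2000 + 3 × √3.2000 = 3.2000 + 3 × 1.7889 = 8.5666

8.567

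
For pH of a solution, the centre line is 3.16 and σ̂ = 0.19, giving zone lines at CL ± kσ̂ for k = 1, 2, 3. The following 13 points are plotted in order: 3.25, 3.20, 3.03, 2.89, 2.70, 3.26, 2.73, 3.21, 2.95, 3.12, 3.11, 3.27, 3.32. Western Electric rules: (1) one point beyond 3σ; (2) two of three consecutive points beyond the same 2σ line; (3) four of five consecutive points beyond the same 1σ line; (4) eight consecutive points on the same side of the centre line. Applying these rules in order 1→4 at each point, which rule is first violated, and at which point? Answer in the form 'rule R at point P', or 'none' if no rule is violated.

Zone of each point (C = within 1σ̂, B = 1σ̂–2σ̂, A = 2σ̂–3σ̂, * = beyond 3σ̂; sign = side of CL): 1:+C, 2:+C, 3:-C, 4:-B, 5:-A, 6:+C, 7:-A, 8:+C, 9:-B, 10:-C, 11:-C, 12:+C, 13:+C
Rule 2 (two of three consecutive points beyond the same 2σ limit) is satisfied at point 7.

rule 2 at point 7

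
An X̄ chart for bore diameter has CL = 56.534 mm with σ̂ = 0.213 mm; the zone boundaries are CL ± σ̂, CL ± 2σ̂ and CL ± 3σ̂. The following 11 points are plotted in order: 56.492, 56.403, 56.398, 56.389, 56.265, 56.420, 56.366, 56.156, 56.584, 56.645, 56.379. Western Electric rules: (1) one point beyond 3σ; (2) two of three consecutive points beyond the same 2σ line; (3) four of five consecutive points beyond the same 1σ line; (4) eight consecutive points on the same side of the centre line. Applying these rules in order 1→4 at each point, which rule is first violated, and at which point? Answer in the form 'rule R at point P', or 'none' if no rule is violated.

Zone of each point (C = within 1σ̂, B = 1σ̂–2σ̂, A = 2σ̂–3σ̂, * = beyond 3σ̂; sign = side of CL): 1:-C, 2:-C, 3:-C, 4:-C, 5:-B, 6:-C, 7:-C, 8:-B, 9:+C, 10:+C, 11:-C
Rule 4 (eight consecutive points on the same side of the centre line) is satisfied at point 8.

rule 4 at point 8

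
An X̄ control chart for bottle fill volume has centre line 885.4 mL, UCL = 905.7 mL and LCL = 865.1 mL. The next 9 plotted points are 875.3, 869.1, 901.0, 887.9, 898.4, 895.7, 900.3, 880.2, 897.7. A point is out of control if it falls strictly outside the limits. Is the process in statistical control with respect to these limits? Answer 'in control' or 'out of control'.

in control

All 9 points lie within [865.1, 905.7].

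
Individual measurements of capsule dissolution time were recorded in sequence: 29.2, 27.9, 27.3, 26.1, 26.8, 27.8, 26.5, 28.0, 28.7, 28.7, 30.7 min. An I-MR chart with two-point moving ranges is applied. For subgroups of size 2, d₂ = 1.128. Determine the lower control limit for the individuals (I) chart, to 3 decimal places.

25.233

X̄ = (29.2 + 27.9 + 27.3 + 26.1 + 26.8 + 27.8 + 26.5 + 28.0 + 28.7 + 28.7 + 30.7) / 11 = 27.9727
Moving ranges: 1.3, 0.6, 1.2, 0.7, 1.0, 1.3, 1.5, 0.7, 0.0, 2.0; M̄R̄ = 10.3000 / 10 = 1.0300
LCL = X̄ − 3·M̄R̄/d₂ = 27.9727 − 3 × 1.0300 / 1.128 = 25.2334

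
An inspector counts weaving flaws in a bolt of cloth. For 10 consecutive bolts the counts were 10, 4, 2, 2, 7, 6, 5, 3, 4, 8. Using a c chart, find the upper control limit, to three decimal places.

c̄ = (10 + 4 + 2 + 2 + 7 + 6 + 5 + 3 + 4 + 8) / 10 = 51 / 10 = 5.1000
UCL = c̄ + 3√c̄ = 5.1000 + 3 × √5.1000 = 5.1000 + 3 × 2.2583 = 11.8750

11.875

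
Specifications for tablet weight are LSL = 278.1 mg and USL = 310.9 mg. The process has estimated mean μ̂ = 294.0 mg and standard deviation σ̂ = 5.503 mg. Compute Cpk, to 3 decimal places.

Cpu = (USL − μ̂) / (3σ̂) = (310.9 − 294.0) / (3 × 5.503) = 1.0237; Cpl = (μ̂ − LSL) / (3σ̂) = (294.0 − 278.1) / (3 × 5.503) = 0.9631; Cpk = min(Cpu, Cpl) = 0.9631

0.963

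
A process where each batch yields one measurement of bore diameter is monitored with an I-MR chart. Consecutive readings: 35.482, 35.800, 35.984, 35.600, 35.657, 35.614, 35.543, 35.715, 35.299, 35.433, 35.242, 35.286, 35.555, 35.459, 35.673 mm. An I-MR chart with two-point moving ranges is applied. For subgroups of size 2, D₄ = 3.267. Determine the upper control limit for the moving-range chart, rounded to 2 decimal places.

Moving ranges: 0.318, 0.184, 0.384, 0.057, 0.043, 0.071, 0.172, 0.416, 0.134, 0.191, 0.044, 0.269, 0.096, 0.214; M̄R̄ = 2.5930 / 14 = 0.1852
UCL_MR = D₄·M̄R̄ = 3.267 × 0.1852 = 0.6051

0.61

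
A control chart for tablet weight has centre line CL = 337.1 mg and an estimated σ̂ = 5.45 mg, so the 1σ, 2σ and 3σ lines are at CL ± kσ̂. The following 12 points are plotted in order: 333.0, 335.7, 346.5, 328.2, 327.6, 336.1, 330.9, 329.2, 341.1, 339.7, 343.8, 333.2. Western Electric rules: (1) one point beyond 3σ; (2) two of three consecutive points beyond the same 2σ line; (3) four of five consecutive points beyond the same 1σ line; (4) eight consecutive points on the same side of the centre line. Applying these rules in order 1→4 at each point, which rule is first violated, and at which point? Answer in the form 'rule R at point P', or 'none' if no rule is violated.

Zone of each point (C = within 1σ̂, B = 1σ̂–2σ̂, A = 2σ̂–3σ̂, * = beyond 3σ̂; sign = side of CL): 1:-C, 2:-C, 3:+B, 4:-B, 5:-B, 6:-C, 7:-B, 8:-B, 9:+C, 10:+C, 11:+B, 12:-C
Rule 3 (four of five consecutive points beyond the same 1σ limit) is satisfied at point 8.

rule 3 at point 8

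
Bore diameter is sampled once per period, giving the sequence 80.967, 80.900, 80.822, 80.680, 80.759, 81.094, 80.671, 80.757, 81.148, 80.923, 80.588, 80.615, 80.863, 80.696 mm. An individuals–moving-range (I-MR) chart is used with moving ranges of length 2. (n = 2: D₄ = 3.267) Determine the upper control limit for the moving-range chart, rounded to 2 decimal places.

0.65

Moving ranges: 0.067, 0.078, 0.142, 0.079, 0.335, 0.423, 0.086, 0.391, 0.225, 0.335, 0.027, 0.248, 0.167; M̄R̄ = 2.6030 / 13 = 0.2002
UCL_MR = D₄·M̄R̄ = 3.267 × 0.2002 = 0.6542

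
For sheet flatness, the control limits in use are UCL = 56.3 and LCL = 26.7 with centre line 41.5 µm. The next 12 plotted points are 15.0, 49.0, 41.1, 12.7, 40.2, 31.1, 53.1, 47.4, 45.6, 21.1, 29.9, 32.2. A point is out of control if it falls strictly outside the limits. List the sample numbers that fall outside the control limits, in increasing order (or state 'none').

Compare each point to [26.7, 56.3]: sample 1 = 15.0 < LCL; sample 4 = 12.7 < LCL; sample 10 = 21.1 < LCL.

1, 4, 10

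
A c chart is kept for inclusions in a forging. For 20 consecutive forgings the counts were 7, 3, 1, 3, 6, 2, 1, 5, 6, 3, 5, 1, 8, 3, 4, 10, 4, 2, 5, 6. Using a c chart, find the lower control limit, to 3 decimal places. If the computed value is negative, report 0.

c̄ = (7 + 3 + 1 + 3 + 6 + 2 + 1 + 5 + 6 + 3 + 5 + 1 + 8 + 3 + 4 + 10 + 4 + 2 + 5 + 6) / 20 = 85 / 20 = 4.2500
LCL = c̄ − 3√c̄ = 4.2500 − 3 × 2.0616 = -1.9347 → 0 (cannot be negative)

0.000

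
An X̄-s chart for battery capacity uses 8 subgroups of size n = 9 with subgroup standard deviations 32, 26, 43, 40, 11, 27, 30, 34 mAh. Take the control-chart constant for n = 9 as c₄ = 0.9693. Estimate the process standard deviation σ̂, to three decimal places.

s̄ = (32 + 26 + 43 + 40 + 11 + 27 + 30 + 34) / 8 = 30.3750
σ̂ = s̄ / c₄ = 30.3750 / 0.9693 = 31.3370

31.337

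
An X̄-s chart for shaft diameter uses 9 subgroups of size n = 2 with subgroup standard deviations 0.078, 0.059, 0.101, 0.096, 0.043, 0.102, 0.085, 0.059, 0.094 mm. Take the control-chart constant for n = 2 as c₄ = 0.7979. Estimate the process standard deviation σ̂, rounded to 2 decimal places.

s̄ = (0.078 + 0.059 + 0.101 + 0.096 + 0.043 + 0.102 + 0.085 + 0.059 + 0.094) / 9 = 0.0797
σ̂ = s̄ / c₄ = 0.0797 / 0.7979 = 0.0998

0.10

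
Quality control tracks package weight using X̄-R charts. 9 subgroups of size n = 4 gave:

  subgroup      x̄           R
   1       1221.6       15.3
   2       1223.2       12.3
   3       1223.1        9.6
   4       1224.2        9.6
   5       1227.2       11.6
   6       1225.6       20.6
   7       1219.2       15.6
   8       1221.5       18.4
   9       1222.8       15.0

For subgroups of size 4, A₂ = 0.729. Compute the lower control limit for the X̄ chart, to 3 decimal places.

X̄̄ = (1221.6 + 1223.2 + 1223.1 + 1224.2 + 1227.2 + 1225.6 + 1219.2 + 1221.5 + 1222.8) / 9 = 11008.4000 / 9 = 1223.1556
R̄ = (15.3 + 12.3 + 9.6 + 9.6 + 11.6 + 20.6 + 15.6 + 18.4 + 15.0) / 9 = 128.0000 / 9 = 14.2222
LCL = X̄̄ − A₂·R̄ = 1223.1556 − 0.729 × 14.2222 = 1212.7876

1212.788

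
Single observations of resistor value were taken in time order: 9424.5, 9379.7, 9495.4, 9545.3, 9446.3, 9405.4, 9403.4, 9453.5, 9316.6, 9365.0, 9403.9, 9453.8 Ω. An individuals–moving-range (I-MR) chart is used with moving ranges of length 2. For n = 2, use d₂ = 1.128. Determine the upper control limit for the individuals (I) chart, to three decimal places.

9587.964

X̄ = (9424.5 + 9379.7 + 9495.4 + 9545.3 + 9446.3 + 9405.4 + 9403.4 + 9453.5 + 9316.6 + 9365.0 + 9403.9 + 9453.8) / 12 = 9424.4000
Moving ranges: 44.8, 115.7, 49.9, 99.0, 40.9, 2.0, 50.1, 136.9, 48.4, 38.9, 49.9; M̄R̄ = 676.5000 / 11 = 61.5000
UCL = X̄ + 3·M̄R̄/d₂ = 9424.4000 + 3 × 61.5000 / 1.128 = 9587.9638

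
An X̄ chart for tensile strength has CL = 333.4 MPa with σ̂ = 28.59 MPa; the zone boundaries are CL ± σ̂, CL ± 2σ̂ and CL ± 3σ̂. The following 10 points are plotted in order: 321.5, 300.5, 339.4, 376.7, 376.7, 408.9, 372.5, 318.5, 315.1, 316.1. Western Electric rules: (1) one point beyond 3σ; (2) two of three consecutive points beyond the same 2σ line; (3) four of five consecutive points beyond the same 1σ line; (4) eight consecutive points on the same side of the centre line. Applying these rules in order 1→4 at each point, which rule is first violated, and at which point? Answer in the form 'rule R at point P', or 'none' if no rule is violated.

Zone of each point (C = within 1σ̂, B = 1σ̂–2σ̂, A = 2σ̂–3σ̂, * = beyond 3σ̂; sign = side of CL): 1:-C, 2:-B, 3:+C, 4:+B, 5:+B, 6:+A, 7:+B, 8:-C, 9:-C, 10:-C
Rule 3 (four of five consecutive points beyond the same 1σ limit) is satisfied at point 7.

rule 3 at point 7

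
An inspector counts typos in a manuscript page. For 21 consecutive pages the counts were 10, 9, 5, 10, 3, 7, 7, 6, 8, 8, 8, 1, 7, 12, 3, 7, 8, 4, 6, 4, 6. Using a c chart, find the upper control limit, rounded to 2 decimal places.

c̄ = (10 + 9 + 5 + 10 + 3 + 7 + 7 + 6 + 8 + 8 + 8 + 1 + 7 + 12 + 3 + 7 + 8 + 4 + 6 + 4 + 6) / 21 = 139 / 21 = 6.6190
UCL = c̄ + 3√c̄ = 6.6190 + 3 × √6.6190 = 6.6190 + 3 × 2.5728 = 14.3373

14.34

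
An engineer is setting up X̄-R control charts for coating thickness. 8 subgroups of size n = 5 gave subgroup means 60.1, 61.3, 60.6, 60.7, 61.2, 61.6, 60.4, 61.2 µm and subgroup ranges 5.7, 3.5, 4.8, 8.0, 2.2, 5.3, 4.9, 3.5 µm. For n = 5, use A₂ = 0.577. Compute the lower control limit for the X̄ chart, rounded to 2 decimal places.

58.15

X̄̄ = (60.1 + 61.3 + 60.6 + 60.7 + 61.2 + 61.6 + 60.4 + 61.2) / 8 = 487.1000 / 8 = 60.8875
R̄ = (5.7 + 3.5 + 4.8 + 8.0 + 2.2 + 5.3 + 4.9 + 3.5) / 8 = 37.9000 / 8 = 4.7375
LCL = X̄̄ − A₂·R̄ = 60.8875 − 0.577 × 4.7375 = 58.1540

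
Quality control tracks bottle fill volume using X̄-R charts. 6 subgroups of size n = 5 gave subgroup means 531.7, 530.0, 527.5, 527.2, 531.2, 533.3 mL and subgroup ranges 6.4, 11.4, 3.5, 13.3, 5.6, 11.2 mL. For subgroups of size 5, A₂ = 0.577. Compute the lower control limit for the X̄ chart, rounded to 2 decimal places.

X̄̄ = (531.7 + 530.0 + 527.5 + 527.2 + 531.2 + 533.3) / 6 = 3180.9000 / 6 = 530.1500
R̄ = (6.4 + 11.4 + 3.5 + 13.3 + 5.6 + 11.2) / 6 = 51.4000 / 6 = 8.5667
LCL = X̄̄ − A₂·R̄ = 530.1500 − 0.577 × 8.5667 = 525.2070

525.21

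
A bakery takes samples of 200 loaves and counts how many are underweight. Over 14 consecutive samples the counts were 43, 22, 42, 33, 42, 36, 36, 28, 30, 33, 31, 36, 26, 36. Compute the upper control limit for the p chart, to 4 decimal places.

0.2488

p̄ = Σdᵢ / (k·n) = 474 / (14 × 200) = 0.16929
UCL = p̄ + 3·√(p̄(1−p̄)/n) = 0.16929 + 3 × √(0.16929×0.83071/200) = 0.16929 + 3 × 0.02652 = 0.24884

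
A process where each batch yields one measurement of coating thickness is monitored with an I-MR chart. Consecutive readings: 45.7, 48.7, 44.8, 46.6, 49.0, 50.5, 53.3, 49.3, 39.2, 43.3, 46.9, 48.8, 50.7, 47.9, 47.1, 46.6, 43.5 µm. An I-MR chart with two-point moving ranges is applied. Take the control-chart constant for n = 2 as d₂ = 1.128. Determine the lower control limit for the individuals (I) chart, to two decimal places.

X̄ = (45.7 + 48.7 + 44.8 + 46.6 + 49.0 + 50.5 + 53.3 + 49.3 + 39.2 + 43.3 + 46.9 + 48.8 + 50.7 + 47.9 + 47.1 + 46.6 + 43.5) / 17 = 47.1706
Moving ranges: 3.0, 3.9, 1.8, 2.4, 1.5, 2.8, 4.0, 10.1, 4.1, 3.6, 1.9, 1.9, 2.8, 0.8, 0.5, 3.1; M̄R̄ = 48.2000 / 16 = 3.0125
LCL = X̄ − 3·M̄R̄/d₂ = 47.1706 − 3 × 3.0125 / 1.128 = 39.1586

39.16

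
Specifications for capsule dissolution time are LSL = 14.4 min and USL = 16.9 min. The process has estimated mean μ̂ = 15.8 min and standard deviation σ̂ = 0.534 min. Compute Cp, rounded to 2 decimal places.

0.78

Cp = (USL − LSL) / (6σ̂) = (16.9 − 14.4) / (6 × 0.534) = 2.5000 / 3.2040 = 0.7803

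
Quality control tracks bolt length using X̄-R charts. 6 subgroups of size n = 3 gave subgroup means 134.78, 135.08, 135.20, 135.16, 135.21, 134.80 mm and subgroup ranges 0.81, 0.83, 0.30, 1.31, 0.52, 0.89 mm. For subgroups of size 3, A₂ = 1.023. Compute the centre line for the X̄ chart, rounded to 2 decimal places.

X̄̄ = (134.78 + 135.08 + 135.20 + 135.16 + 135.21 + 134.80) / 6 = 810.2300 / 6 = 135.0383
CL = X̄̄ = 135.0383

135.04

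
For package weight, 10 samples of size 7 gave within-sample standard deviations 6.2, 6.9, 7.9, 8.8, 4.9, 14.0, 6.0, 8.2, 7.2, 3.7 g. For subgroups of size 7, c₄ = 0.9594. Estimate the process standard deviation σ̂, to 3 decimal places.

s̄ = (6.2 + 6.9 + 7.9 + 8.8 + 4.9 + 14.0 + 6.0 + 8.2 + 7.2 + 3.7) / 10 = 7.3800
σ̂ = s̄ / c₄ = 7.3800 / 0.9594 = 7.6923

7.692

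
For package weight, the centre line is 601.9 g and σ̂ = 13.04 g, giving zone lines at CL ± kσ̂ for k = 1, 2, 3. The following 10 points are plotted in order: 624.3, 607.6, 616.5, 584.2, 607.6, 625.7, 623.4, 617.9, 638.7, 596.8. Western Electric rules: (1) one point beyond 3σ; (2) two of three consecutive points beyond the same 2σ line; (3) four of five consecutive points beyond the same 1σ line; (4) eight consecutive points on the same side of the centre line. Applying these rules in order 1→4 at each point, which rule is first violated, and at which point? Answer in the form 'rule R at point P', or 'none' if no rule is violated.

rule 3 at point 9

Zone of each point (C = within 1σ̂, B = 1σ̂–2σ̂, A = 2σ̂–3σ̂, * = beyond 3σ̂; sign = side of CL): 1:+B, 2:+C, 3:+B, 4:-B, 5:+C, 6:+B, 7:+B, 8:+B, 9:+A, 10:-C
Rule 3 (four of five consecutive points beyond the same 1σ limit) is satisfied at point 9.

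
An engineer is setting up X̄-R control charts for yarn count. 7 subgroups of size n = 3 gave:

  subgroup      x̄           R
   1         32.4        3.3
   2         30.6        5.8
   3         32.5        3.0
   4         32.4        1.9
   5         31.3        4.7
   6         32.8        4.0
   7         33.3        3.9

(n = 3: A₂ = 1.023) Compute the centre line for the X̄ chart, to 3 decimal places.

X̄̄ = (32.4 + 30.6 + 32.5 + 32.4 + 31.3 + 32.8 + 33.3) / 7 = 225.3000 / 7 = 32.1857
CL = X̄̄ = 32.1857

32.186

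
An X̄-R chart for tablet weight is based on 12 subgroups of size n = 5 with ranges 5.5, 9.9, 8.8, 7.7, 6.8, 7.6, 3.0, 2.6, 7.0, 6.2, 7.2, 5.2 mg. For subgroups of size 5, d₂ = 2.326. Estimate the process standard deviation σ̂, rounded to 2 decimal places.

R̄ = (5.5 + 9.9 + 8.8 + 7.7 + 6.8 + 7.6 + 3.0 + 2.6 + 7.0 + 6.2 + 7.2 + 5.2) / 12 = 6.4583
σ̂ = R̄ / d₂ = 6.4583 / 2.326 = 2.7766

2.78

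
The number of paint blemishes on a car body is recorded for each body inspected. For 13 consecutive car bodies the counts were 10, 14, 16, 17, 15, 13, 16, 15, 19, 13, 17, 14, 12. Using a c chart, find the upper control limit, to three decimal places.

26.191

c̄ = (10 + 14 + 16 + 17 + 15 + 13 + 16 + 15 + 19 + 13 + 17 + 14 + 12) / 13 = 191 / 13 = 14.6923
UCL = c̄ + 3√c̄ = 14.6923 + 3 × √14.6923 = 14.6923 + 3 × 3.8331 = 26.1915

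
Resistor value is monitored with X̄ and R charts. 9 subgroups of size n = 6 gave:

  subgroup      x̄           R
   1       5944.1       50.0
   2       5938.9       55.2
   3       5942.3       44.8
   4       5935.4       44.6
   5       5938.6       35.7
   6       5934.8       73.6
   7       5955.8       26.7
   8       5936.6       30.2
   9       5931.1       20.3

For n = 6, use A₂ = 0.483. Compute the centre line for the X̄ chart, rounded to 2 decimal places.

X̄̄ = (5944.1 + 5938.9 + 5942.3 + 5935.4 + 5938.6 + 5934.8 + 5955.8 + 5936.6 + 5931.1) / 9 = 53457.6000 / 9 = 5939.7333
CL = X̄̄ = 5939.7333

5939.73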